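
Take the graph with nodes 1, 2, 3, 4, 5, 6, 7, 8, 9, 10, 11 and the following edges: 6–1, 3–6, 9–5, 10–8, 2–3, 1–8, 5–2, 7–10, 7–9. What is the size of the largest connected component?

9

11 is isolated — a component by itself.
4 is isolated — a component by itself.
Starting from 1 we can reach 1, 2, 3, 5, 6, 7, 8, 9, 10. That is one component of size 9.
The largest has 9 vertices.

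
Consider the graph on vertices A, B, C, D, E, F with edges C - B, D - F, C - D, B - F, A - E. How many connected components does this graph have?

2

Starting from A we can reach A, E. That is one component of size 2.
Starting from B we can reach B, C, D, F. That is one component of size 4.
Total: 2 components.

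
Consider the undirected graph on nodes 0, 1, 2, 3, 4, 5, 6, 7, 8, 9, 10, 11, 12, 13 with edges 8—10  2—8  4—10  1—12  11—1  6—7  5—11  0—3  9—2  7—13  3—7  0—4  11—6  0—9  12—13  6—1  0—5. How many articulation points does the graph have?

Removing 0 increases the component count from 1 to 2, so 0 is a cut vertex.
By contrast removing 5 leaves 1 component; it is not a cut vertex. No other vertex is a cut vertex either.

1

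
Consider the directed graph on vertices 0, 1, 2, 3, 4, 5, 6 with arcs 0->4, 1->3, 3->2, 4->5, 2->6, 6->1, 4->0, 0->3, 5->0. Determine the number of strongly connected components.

2

{1, 2, 3, 6} are all mutually reachable — one SCC of size 4.
{0, 4, 5} are all mutually reachable — one SCC of size 3.
That gives 2 strongly connected components.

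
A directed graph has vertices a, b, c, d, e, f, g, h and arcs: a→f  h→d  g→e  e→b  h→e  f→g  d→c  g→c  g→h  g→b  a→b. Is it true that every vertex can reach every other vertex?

There is no directed path from f to a, so the graph is not strongly connected.

No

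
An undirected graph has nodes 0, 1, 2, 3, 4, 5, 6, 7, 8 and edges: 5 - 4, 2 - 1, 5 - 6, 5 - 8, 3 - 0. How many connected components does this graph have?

4

7 is isolated — a component by itself.
Starting from 1 we can reach 1, 2. That is one component of size 2.
Starting from 0 we can reach 0, 3. That is one component of size 2.
Starting from 4 we can reach 4, 5, 6, 8. That is one component of size 4.
Total: 4 components.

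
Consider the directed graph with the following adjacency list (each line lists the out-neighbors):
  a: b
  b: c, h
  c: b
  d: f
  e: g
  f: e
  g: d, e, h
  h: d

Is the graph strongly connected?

No

There is no directed path from d to a, so the graph is not strongly connected.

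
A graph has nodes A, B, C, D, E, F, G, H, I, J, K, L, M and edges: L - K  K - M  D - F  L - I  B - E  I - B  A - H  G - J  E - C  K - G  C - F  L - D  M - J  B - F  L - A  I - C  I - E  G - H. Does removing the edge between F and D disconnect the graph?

After removing F - D, the path F-B-I-L-D still connects them, so the edge is not a bridge.

No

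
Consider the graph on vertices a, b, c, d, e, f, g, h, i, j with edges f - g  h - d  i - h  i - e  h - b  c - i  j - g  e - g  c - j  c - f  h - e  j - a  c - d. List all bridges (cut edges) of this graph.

a-j, b-h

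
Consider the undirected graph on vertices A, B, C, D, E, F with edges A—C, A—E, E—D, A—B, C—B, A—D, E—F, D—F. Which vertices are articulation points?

Removing A increases the component count from 1 to 2, so A is a cut vertex.
By contrast removing F leaves 1 component; it is not a cut vertex. No other vertex is a cut vertex either.

A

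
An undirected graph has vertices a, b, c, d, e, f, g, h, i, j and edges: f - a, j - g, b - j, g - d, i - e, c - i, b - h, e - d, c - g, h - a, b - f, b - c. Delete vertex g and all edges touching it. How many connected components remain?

With g gone, the remaining components are: {a, b, c, d, e, f, h, i, j}.
That is 1 component.

1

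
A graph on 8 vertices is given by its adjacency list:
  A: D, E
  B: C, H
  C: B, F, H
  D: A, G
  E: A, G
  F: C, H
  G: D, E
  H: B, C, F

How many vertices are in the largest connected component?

Starting from A we can reach A, D, E, G. That is one component of size 4.
Starting from B we can reach B, C, F, H. That is one component of size 4.
The largest has 4 vertices.

4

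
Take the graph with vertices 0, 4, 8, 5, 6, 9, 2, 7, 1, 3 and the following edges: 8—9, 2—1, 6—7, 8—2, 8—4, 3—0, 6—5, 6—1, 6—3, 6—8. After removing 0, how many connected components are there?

With 0 gone, the remaining components are: {1, 2, 3, 4, 5, 6, 7, 8, 9}.
That is 1 component.

1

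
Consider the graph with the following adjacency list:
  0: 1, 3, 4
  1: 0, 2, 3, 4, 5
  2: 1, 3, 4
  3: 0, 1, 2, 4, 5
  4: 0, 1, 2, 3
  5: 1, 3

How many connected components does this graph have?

Starting from 0 we can reach 0, 1, 2, 3, 4, 5. That is one component of size 6.
Total: 1 component.

1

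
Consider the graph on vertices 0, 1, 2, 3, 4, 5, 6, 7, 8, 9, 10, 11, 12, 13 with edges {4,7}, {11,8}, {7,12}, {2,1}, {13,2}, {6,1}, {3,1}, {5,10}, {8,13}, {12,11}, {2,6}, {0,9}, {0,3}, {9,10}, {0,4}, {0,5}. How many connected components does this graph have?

1

Starting from 0 we can reach 0, 1, 2, 3, 4, 5, 6, 7, 8, 9, 10, 11, 12, 13. That is one component of size 14.
Total: 1 component.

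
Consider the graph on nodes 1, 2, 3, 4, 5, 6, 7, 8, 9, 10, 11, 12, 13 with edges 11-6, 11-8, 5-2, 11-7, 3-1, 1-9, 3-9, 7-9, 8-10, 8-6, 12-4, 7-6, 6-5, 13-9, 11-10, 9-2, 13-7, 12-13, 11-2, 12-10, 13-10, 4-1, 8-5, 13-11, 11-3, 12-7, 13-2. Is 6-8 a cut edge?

After removing 6-8, the path 6-11-8 still connects them, so the edge is not a bridge.

No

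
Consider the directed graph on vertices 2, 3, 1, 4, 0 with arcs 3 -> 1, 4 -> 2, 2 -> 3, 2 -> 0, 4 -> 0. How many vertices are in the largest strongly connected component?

1

{1} is an SCC by itself.
{0} is an SCC by itself.
{2} is an SCC by itself.
{4} is an SCC by itself.
{3} is an SCC by itself.
The largest has 1 vertex.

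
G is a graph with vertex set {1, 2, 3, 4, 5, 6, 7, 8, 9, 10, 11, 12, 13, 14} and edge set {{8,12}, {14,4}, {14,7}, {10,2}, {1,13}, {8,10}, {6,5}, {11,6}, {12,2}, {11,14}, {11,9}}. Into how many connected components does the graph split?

3 is isolated — a component by itself.
Starting from 1 we can reach 1, 13. That is one component of size 2.
Starting from 2 we can reach 2, 8, 10, 12. That is one component of size 4.
Starting from 4 we can reach 4, 5, 6, 7, 9, 11, 14. That is one component of size 7.
Total: 4 components.

4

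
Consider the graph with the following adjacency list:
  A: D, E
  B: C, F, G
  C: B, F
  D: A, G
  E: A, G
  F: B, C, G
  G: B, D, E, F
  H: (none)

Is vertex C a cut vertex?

No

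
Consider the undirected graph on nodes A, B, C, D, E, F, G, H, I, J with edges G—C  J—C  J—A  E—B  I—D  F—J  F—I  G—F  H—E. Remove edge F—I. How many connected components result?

3

Before removal there are 2 components.
F—I is a bridge — removing it separates F's side from I's side.
After removal: 3 components.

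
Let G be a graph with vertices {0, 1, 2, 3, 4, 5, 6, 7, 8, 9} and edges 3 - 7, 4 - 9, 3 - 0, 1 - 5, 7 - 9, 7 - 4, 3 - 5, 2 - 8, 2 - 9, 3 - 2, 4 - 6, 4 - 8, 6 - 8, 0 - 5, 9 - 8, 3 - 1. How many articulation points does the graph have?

Removing 3 increases the component count from 1 to 2, so 3 is a cut vertex.
By contrast removing 9 leaves 1 component; it is not a cut vertex. No other vertex is a cut vertex either.

1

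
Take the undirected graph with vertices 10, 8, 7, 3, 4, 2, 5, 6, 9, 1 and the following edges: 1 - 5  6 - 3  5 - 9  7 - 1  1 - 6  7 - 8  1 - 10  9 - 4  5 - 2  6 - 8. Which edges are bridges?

1-10, 1-5, 2-5, 3-6, 4-9, 5-9

The edges on the cycle 7-1-6-8-7 are not bridges since each lies on that cycle.
But removing 1 - 5 disconnects 1 from 5; removing 5 - 2 disconnects 5 from 2; removing 1 - 10 disconnects 1 from 10; removing 5 - 9 disconnects 5 from 9 — these are bridges.
In total 6 edges are bridges.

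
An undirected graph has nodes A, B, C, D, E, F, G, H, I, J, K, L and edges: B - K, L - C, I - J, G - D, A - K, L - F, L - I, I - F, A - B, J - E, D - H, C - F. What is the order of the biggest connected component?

6

Starting from D we can reach D, G, H. That is one component of size 3.
Starting from A we can reach A, B, K. That is one component of size 3.
Starting from C we can reach C, E, F, I, J, L. That is one component of size 6.
The largest has 6 vertices.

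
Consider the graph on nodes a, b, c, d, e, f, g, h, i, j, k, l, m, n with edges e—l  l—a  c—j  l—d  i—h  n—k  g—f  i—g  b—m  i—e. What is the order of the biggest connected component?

8

Starting from b we can reach b, m. That is one component of size 2.
Starting from k we can reach k, n. That is one component of size 2.
Starting from c we can reach c, j. That is one component of size 2.
Starting from a we can reach a, d, e, f, g, h, i, l. That is one component of size 8.
The largest has 8 vertices.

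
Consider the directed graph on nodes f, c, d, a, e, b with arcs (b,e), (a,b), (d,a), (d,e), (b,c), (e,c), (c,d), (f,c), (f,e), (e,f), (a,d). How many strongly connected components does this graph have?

1

{a, b, c, d, e, f} are all mutually reachable — one SCC of size 6.
That gives 1 strongly connected component.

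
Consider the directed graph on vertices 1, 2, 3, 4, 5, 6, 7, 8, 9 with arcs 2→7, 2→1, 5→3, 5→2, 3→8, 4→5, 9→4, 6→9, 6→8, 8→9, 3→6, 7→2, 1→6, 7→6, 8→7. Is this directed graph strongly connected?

From 7 we can reach every vertex (1, 2, 3, 4, 5, 6, 7, 8, 9), and every vertex can reach 7 (1, 2, 3, 4, 5, 6, 7, 8, 9). So the whole graph is one strongly connected component.

Yes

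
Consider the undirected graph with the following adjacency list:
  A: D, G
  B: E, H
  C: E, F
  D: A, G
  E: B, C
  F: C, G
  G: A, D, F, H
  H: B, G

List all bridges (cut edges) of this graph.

The edges on the cycle G-A-D-G are not bridges since each lies on that cycle.
Every edge lies on some cycle, so there are no bridges.

none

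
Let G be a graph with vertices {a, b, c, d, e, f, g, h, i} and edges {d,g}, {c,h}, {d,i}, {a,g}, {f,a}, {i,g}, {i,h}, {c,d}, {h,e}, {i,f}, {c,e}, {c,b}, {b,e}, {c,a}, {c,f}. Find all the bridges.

none

The edges on the cycle c-d-i-f-c are not bridges since each lies on that cycle.
Every edge lies on some cycle, so there are no bridges.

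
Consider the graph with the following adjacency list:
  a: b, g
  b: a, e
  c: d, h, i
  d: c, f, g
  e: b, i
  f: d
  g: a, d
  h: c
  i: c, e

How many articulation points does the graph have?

2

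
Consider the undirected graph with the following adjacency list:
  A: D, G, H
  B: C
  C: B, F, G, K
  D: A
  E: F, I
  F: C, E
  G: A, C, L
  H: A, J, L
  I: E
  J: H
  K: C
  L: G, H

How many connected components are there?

Starting from A we can reach A, B, C, D, E, F, G, H, I, J, K, L. That is one component of size 12.
Total: 1 component.

1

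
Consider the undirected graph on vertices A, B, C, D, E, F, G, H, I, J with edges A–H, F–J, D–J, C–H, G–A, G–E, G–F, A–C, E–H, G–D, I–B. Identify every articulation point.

Removing G increases the component count from 2 to 3, so G is a cut vertex.
By contrast removing E leaves 2 components; it is not a cut vertex. No other vertex is a cut vertex either.

G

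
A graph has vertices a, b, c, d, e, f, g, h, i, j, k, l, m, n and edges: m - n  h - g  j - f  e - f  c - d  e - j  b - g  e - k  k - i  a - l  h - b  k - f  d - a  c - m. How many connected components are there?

3

Starting from b we can reach b, g, h. That is one component of size 3.
Starting from e we can reach e, f, i, j, k. That is one component of size 5.
Starting from a we can reach a, c, d, l, m, n. That is one component of size 6.
Total: 3 components.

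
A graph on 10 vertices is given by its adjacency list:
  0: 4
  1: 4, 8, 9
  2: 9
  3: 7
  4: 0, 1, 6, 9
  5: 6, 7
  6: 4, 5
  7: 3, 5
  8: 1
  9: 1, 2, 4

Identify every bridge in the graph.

0-4, 1-8, 2-9, 3-7, 4-6, 5-6, 5-7

The edges on the cycle 4-1-9-4 are not bridges since each lies on that cycle.
But removing 1-8 disconnects 1 from 8; removing 4-6 disconnects 4 from 6; removing 5-7 disconnects 5 from 7; removing 6-5 disconnects 6 from 5 — these are bridges.
In total 7 edges are bridges.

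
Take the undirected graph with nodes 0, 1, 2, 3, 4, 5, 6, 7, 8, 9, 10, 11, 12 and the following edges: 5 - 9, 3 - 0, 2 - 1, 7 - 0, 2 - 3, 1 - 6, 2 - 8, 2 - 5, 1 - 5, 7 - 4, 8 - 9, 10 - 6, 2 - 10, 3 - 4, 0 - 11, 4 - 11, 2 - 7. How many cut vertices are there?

1

Removing 2 increases the component count from 2 to 3, so 2 is a cut vertex.
By contrast removing 1 leaves 2 components; it is not a cut vertex. No other vertex is a cut vertex either.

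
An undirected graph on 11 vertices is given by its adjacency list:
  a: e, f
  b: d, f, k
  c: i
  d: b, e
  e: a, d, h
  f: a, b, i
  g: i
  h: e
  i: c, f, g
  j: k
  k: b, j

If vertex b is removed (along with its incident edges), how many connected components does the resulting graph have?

With b gone, the remaining components are: {j, k}; {a, c, d, e, f, g, h, i}.
That is 2 components.

2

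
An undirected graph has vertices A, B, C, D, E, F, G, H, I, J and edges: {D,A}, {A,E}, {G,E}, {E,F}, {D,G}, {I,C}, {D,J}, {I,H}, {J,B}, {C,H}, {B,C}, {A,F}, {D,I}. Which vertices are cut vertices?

D

Removing D increases the component count from 1 to 2, so D is a cut vertex.
By contrast removing C leaves 1 component; it is not a cut vertex. No other vertex is a cut vertex either.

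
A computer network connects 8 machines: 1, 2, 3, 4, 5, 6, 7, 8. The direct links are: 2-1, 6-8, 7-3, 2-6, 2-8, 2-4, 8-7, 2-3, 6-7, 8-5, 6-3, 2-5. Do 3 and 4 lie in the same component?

From 3 we can reach 1, 2, 3, 4, 5, 6, 7, 8, which includes 4.

Yes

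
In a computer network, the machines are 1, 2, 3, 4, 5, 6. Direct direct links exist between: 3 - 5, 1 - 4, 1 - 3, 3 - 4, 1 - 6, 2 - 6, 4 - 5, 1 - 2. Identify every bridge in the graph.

none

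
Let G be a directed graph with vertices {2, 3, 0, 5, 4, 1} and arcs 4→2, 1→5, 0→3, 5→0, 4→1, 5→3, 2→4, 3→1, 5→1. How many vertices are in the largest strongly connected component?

4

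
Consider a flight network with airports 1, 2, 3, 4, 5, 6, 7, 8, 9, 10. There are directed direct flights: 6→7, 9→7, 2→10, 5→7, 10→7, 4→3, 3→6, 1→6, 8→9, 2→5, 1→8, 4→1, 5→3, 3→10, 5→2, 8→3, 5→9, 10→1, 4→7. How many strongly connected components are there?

6

{1, 3, 8, 10} are all mutually reachable — one SCC of size 4.
{2, 5} are all mutually reachable — one SCC of size 2.
{7} is an SCC by itself.
{6} is an SCC by itself.
{4} is an SCC by itself.
(and 1 more singleton SCC)
That gives 6 strongly connected components.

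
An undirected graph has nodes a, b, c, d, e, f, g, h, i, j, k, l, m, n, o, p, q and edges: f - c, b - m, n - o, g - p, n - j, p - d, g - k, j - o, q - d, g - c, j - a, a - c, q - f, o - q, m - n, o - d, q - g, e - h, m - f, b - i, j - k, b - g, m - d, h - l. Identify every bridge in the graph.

b-i, e-h, h-l

The edges on the cycle b-m-n-j-a-c-g-b are not bridges since each lies on that cycle.
But removing b - i disconnects b from i; removing e - h disconnects e from h; removing l - h disconnects l from h — these are bridges.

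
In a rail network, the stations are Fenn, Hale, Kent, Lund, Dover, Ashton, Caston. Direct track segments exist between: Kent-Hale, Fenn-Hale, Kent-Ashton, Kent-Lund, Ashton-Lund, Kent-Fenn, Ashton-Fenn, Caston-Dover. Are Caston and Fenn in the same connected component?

No

The component containing Caston is {Dover, Caston}, and Fenn is not in it.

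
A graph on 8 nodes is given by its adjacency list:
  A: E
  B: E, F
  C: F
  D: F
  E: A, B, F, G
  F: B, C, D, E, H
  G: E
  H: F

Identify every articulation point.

Removing E increases the component count from 1 to 3, so E is a cut vertex.
Removing F increases the component count from 1 to 4, so F is a cut vertex.
By contrast removing H leaves 1 component; it is not a cut vertex. No other vertex is a cut vertex either.

E, F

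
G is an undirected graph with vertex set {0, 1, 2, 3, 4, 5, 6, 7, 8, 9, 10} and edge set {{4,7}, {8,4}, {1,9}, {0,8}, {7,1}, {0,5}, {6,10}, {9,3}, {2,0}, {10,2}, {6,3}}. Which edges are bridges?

0-5

The edges on the cycle 6-10-2-0-8-4-7-1-9-3-6 are not bridges since each lies on that cycle.
But removing 5—0 disconnects 5 from 0 — this is a bridge.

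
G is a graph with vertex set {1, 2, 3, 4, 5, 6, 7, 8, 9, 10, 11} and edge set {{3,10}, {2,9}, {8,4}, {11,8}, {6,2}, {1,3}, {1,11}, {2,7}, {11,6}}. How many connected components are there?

5 is isolated — a component by itself.
Starting from 1 we can reach 1, 2, 3, 4, 6, 7, 8, 9, 10, 11. That is one component of size 10.
Total: 2 components.

2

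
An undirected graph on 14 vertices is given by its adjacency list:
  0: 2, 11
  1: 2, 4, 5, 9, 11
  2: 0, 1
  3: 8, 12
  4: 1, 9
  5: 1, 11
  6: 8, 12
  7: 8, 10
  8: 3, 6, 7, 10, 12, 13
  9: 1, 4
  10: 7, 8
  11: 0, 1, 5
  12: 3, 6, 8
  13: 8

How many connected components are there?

Starting from 3 we can reach 3, 6, 7, 8, 10, 12, 13. That is one component of size 7.
Starting from 0 we can reach 0, 1, 2, 4, 5, 9, 11. That is one component of size 7.
Total: 2 components.

2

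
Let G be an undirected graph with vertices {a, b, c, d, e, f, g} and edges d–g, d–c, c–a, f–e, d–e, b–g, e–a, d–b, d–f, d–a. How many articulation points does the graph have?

1

Removing d increases the component count from 1 to 2, so d is a cut vertex.
By contrast removing c leaves 1 component; it is not a cut vertex. No other vertex is a cut vertex either.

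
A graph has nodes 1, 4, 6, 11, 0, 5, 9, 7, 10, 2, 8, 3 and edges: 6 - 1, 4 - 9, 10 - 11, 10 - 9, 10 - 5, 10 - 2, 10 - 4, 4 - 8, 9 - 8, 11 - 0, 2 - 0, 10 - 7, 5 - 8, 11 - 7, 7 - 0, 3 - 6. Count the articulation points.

Removing 6 increases the component count from 2 to 3, so 6 is a cut vertex.
Removing 10 increases the component count from 2 to 3, so 10 is a cut vertex.
By contrast removing 5 leaves 2 components; it is not a cut vertex. No other vertex is a cut vertex either.

2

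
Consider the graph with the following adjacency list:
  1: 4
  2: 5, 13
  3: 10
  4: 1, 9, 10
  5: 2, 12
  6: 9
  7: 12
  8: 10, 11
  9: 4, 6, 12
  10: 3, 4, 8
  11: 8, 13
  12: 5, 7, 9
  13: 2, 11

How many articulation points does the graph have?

4

Removing 4 increases the component count from 1 to 2, so 4 is a cut vertex.
Removing 9 increases the component count from 1 to 2, so 9 is a cut vertex.
Removing 10 increases the component count from 1 to 2, so 10 is a cut vertex.
Likewise 12 is a cut vertex.
By contrast removing 2 leaves 1 component; it is not a cut vertex. No other vertex is a cut vertex either.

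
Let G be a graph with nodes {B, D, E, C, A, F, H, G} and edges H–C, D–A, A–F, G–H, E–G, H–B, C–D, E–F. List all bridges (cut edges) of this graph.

The edges on the cycle E-G-H-C-D-A-F-E are not bridges since each lies on that cycle.
But removing H–B disconnects H from B — this is a bridge.

B-H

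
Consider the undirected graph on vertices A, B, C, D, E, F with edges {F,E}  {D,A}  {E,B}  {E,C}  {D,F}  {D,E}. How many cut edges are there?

The edges on the cycle D-F-E-D are not bridges since each lies on that cycle.
But removing E–B disconnects E from B; removing E–C disconnects E from C; removing D–A disconnects D from A — these are bridges.
That makes 3 bridges.

3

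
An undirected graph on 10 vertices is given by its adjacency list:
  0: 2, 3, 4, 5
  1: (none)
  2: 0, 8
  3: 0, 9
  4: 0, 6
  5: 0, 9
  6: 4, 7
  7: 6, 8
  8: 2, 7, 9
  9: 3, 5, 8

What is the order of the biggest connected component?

9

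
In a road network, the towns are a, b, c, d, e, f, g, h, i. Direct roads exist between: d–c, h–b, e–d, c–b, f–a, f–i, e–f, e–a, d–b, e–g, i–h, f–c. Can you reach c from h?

From h we can reach a, b, c, d, e, f, g, h, i, which includes c.

Yes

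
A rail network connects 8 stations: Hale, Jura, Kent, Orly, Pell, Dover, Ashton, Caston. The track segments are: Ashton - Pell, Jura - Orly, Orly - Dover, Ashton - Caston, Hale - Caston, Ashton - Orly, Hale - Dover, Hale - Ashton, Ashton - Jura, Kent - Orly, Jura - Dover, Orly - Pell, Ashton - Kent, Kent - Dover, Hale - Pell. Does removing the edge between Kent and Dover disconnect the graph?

No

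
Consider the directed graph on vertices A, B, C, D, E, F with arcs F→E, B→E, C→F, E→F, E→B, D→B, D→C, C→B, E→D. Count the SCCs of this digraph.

2

{B, C, D, E, F} are all mutually reachable — one SCC of size 5.
{A} is an SCC by itself.
That gives 2 strongly connected components.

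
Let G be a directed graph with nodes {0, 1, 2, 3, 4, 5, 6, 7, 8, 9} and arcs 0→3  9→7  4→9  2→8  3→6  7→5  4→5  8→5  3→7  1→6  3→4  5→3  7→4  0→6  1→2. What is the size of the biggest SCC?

5

{3, 4, 5, 7, 9} are all mutually reachable — one SCC of size 5.
{6} is an SCC by itself.
{1} is an SCC by itself.
{0} is an SCC by itself.
{8} is an SCC by itself.
(and 1 more singleton SCC)
The largest has 5 vertices.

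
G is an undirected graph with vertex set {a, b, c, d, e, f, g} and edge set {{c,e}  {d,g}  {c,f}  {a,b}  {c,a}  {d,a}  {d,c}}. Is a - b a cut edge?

Yes

Removing a - b leaves no path between a and b: the component count goes from 1 to 2. So it is a bridge.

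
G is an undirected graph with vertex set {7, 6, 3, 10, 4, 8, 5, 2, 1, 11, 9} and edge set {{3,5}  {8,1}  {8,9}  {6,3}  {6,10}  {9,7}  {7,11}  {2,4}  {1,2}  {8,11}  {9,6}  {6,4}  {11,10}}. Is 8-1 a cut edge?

After removing 8-1, the path 8-9-6-4-2-1 still connects them, so the edge is not a bridge.

No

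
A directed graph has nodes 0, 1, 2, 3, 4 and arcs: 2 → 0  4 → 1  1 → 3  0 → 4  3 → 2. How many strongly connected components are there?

1

{0, 1, 2, 3, 4} are all mutually reachable — one SCC of size 5.
That gives 1 strongly connected component.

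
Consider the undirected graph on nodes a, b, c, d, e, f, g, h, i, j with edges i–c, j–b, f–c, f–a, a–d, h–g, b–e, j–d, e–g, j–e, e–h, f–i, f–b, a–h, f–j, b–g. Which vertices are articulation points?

Removing f increases the component count from 1 to 2, so f is a cut vertex.
By contrast removing e leaves 1 component; it is not a cut vertex. No other vertex is a cut vertex either.

f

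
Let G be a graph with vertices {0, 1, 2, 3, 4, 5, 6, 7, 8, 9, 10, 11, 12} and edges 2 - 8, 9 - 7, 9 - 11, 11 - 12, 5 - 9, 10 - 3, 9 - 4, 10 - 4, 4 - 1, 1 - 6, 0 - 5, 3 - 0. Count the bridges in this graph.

6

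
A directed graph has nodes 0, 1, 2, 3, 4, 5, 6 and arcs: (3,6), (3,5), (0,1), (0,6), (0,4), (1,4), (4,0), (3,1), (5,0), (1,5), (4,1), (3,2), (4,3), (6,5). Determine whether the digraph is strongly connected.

No

There is no directed path from 2 to 5, so the graph is not strongly connected.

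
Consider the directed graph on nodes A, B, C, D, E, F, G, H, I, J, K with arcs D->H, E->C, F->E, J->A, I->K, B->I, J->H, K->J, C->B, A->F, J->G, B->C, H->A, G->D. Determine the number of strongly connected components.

{A, B, C, D, E, F, G, H, I, J, K} are all mutually reachable — one SCC of size 11.
That gives 1 strongly connected component.

1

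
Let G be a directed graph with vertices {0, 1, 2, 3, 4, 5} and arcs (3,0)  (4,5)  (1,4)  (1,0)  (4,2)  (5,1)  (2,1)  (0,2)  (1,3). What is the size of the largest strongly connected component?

6

{0, 1, 2, 3, 4, 5} are all mutually reachable — one SCC of size 6.
The largest has 6 vertices.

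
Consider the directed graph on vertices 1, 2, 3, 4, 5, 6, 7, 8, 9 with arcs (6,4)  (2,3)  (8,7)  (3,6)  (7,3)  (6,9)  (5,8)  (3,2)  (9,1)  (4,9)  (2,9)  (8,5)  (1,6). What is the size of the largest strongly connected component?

4

{1, 4, 6, 9} are all mutually reachable — one SCC of size 4.
{2, 3} are all mutually reachable — one SCC of size 2.
{5, 8} are all mutually reachable — one SCC of size 2.
{7} is an SCC by itself.
The largest has 4 vertices.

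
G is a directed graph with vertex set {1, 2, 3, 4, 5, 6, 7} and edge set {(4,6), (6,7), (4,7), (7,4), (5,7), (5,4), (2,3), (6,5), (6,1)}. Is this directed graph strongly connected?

No

There is no directed path from 4 to 3, so the graph is not strongly connected.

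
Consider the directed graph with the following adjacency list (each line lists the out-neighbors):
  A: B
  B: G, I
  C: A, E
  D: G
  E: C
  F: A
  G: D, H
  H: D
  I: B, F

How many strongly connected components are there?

3

{A, B, F, I} are all mutually reachable — one SCC of size 4.
{D, G, H} are all mutually reachable — one SCC of size 3.
{C, E} are all mutually reachable — one SCC of size 2.
That gives 3 strongly connected components.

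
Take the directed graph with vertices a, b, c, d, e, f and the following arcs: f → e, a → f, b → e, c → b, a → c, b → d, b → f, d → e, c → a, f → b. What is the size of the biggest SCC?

2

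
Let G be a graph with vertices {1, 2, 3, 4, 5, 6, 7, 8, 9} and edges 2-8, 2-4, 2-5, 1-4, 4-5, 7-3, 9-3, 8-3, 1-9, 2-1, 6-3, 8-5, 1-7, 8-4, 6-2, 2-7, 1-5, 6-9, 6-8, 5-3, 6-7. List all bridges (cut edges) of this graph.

none

The edges on the cycle 6-2-1-9-6 are not bridges since each lies on that cycle.
Every edge lies on some cycle, so there are no bridges.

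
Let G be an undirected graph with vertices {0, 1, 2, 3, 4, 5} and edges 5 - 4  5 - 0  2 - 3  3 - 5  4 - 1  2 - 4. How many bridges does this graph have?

The edges on the cycle 2-3-5-4-2 are not bridges since each lies on that cycle.
But removing 4 - 1 disconnects 4 from 1; removing 5 - 0 disconnects 5 from 0 — these are bridges.
That makes 2 bridges.

2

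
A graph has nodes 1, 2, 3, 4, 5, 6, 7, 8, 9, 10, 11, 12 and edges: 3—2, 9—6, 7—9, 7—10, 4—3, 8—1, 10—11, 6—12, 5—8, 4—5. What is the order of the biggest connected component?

6

Starting from 1 we can reach 1, 2, 3, 4, 5, 8. That is one component of size 6.
Starting from 6 we can reach 6, 7, 9, 10, 11, 12. That is one component of size 6.
The largest has 6 vertices.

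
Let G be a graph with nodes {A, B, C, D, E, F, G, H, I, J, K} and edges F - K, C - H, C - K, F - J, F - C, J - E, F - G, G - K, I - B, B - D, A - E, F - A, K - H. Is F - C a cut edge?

No

After removing F - C, the path F-K-C still connects them, so the edge is not a bridge.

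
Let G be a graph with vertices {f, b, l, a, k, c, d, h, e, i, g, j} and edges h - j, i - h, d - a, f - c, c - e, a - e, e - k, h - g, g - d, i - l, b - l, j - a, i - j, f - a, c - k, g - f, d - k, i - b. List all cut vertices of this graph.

i

Removing i increases the component count from 1 to 2, so i is a cut vertex.
By contrast removing e leaves 1 component; it is not a cut vertex. No other vertex is a cut vertex either.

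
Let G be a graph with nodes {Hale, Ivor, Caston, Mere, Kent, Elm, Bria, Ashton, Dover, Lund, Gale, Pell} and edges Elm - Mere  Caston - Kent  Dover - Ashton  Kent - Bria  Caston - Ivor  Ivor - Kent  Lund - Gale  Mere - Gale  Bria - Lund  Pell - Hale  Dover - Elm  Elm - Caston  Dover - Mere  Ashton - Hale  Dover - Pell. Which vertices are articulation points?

Dover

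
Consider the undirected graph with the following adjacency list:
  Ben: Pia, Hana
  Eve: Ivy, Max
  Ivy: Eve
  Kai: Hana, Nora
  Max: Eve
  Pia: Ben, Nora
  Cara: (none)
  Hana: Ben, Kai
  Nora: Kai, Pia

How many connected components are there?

Cara is isolated — a component by itself.
Starting from Eve we can reach Eve, Ivy, Max. That is one component of size 3.
Starting from Ben we can reach Ben, Kai, Pia, Hana, Nora. That is one component of size 5.
Total: 3 components.

3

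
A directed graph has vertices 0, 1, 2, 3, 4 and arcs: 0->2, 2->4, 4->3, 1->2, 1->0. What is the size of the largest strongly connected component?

1

{1} is an SCC by itself.
{3} is an SCC by itself.
{4} is an SCC by itself.
{2} is an SCC by itself.
{0} is an SCC by itself.
The largest has 1 vertex.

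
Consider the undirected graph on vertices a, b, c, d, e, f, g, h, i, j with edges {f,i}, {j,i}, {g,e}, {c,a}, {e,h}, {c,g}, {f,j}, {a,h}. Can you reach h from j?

The component containing j is {f, i, j}, and h is not in it.

No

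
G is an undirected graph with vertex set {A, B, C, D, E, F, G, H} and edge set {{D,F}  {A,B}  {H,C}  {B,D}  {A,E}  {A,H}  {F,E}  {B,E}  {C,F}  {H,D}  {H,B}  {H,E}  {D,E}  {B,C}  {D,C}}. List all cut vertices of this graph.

none

Removing A, for instance, still leaves 2 components. No single vertex removal increases the component count — the graph has no articulation points.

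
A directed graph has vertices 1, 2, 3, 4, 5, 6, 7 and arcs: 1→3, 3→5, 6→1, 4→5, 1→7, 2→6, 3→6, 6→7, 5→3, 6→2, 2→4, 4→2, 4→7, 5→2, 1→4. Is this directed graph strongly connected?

There is no directed path from 7 to 1, so the graph is not strongly connected.

No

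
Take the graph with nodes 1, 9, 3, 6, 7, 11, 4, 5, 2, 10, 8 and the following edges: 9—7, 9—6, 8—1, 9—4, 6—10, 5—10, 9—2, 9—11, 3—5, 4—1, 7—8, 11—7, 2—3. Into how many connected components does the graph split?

1

Starting from 1 we can reach 1, 2, 3, 4, 5, 6, 7, 8, 9, 10, 11. That is one component of size 11.
Total: 1 component.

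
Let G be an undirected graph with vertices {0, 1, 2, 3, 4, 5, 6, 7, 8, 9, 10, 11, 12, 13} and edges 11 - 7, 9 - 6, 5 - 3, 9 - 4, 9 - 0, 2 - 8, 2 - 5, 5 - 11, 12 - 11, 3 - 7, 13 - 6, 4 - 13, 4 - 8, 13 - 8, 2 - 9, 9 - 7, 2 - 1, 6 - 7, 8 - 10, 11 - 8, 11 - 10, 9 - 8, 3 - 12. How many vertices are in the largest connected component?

Starting from 0 we can reach 0, 1, 2, 3, 4, 5, 6, 7, 8, 9, 10, 11, 12, 13. That is one component of size 14.
The largest has 14 vertices.

14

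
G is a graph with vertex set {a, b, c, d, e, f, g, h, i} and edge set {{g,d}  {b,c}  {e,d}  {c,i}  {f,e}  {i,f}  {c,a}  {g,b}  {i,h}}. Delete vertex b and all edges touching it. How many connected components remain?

1

With b gone, the remaining components are: {a, c, d, e, f, g, h, i}.
That is 1 component.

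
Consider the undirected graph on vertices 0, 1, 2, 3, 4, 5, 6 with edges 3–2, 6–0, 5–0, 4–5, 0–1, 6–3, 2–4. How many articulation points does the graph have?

1

Removing 0 increases the component count from 1 to 2, so 0 is a cut vertex.
By contrast removing 3 leaves 1 component; it is not a cut vertex. No other vertex is a cut vertex either.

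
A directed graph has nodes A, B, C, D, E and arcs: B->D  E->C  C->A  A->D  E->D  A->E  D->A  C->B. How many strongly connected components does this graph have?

{A, B, C, D, E} are all mutually reachable — one SCC of size 5.
That gives 1 strongly connected component.

1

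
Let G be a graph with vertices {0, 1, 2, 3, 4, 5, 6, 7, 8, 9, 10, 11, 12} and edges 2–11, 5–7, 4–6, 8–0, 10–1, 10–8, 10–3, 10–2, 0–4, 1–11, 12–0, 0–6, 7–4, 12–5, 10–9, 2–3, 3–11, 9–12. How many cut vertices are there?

1

Removing 10 increases the component count from 1 to 2, so 10 is a cut vertex.
By contrast removing 4 leaves 1 component; it is not a cut vertex. No other vertex is a cut vertex either.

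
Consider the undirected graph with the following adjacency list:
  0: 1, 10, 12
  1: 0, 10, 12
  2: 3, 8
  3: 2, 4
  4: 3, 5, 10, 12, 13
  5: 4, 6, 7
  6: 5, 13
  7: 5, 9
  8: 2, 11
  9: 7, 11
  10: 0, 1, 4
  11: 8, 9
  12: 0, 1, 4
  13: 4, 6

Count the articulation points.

1

Removing 4 increases the component count from 1 to 2, so 4 is a cut vertex.
By contrast removing 9 leaves 1 component; it is not a cut vertex. No other vertex is a cut vertex either.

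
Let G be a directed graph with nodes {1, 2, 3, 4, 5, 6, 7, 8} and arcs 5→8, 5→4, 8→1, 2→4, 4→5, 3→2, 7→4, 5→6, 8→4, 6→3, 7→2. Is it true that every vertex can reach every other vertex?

No

There is no directed path from 1 to 2, so the graph is not strongly connected.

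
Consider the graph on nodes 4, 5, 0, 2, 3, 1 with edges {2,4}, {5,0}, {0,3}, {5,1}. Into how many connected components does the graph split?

Starting from 2 we can reach 2, 4. That is one component of size 2.
Starting from 0 we can reach 0, 1, 3, 5. That is one component of size 4.
Total: 2 components.

2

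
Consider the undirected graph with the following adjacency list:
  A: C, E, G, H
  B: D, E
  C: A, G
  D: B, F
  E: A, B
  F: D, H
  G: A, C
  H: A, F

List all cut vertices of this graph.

Removing A increases the component count from 1 to 2, so A is a cut vertex.
By contrast removing H leaves 1 component; it is not a cut vertex. No other vertex is a cut vertex either.

A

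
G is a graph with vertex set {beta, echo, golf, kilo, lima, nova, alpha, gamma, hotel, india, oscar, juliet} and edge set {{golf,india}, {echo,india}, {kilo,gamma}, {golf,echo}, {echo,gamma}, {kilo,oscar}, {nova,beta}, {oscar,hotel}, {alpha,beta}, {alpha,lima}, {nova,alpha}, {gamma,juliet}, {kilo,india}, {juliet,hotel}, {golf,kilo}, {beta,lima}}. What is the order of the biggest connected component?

8

Starting from beta we can reach beta, lima, nova, alpha. That is one component of size 4.
Starting from echo we can reach echo, golf, kilo, gamma, hotel, india, oscar, juliet. That is one component of size 8.
The largest has 8 vertices.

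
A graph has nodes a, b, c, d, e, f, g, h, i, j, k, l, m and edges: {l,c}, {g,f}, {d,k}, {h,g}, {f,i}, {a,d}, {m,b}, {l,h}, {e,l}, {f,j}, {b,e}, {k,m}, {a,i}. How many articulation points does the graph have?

Removing f increases the component count from 1 to 2, so f is a cut vertex.
Removing l increases the component count from 1 to 2, so l is a cut vertex.
By contrast removing a leaves 1 component; it is not a cut vertex. No other vertex is a cut vertex either.

2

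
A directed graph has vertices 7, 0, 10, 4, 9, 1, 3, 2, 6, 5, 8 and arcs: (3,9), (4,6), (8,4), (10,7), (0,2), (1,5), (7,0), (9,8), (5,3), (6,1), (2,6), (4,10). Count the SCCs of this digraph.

{0, 1, 2, 3, 4, 5, 6, 7, 8, 9, 10} are all mutually reachable — one SCC of size 11.
That gives 1 strongly connected component.

1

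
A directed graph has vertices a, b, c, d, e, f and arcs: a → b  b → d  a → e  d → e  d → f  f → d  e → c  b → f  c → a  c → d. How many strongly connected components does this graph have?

1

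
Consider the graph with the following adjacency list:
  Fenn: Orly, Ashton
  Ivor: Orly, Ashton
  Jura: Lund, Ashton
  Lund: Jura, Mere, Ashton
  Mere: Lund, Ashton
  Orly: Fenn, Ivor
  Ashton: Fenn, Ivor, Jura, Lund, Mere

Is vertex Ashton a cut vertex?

Deleting Ashton raises the number of components from 1 to 2, so Ashton is a cut vertex.

Yes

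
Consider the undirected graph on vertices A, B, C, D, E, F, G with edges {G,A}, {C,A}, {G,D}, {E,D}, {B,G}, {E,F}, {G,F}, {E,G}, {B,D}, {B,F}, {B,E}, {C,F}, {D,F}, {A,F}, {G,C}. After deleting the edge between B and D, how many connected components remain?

B and D are still connected via B-E-D, so the component count stays at 1.

1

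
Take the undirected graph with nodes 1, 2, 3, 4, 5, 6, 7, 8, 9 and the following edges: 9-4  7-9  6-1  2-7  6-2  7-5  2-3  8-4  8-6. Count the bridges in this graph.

The edges on the cycle 8-6-2-7-9-4-8 are not bridges since each lies on that cycle.
But removing 1-6 disconnects 1 from 6; removing 2-3 disconnects 2 from 3; removing 7-5 disconnects 7 from 5 — these are bridges.
That makes 3 bridges.

3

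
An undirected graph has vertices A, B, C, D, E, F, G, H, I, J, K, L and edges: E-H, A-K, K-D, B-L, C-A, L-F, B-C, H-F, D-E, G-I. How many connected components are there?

3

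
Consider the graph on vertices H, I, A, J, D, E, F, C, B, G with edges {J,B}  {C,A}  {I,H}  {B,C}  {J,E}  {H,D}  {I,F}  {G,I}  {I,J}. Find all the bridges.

removing J—B disconnects J from B; removing D—H disconnects D from H; removing F—I disconnects F from I; removing I—H disconnects I from H — these are bridges.
In total 9 edges are bridges.

A-C, B-C, B-J, D-H, E-J, F-I, G-I, H-I, I-J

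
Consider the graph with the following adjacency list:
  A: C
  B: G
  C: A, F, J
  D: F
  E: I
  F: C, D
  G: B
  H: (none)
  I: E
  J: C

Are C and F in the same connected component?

Yes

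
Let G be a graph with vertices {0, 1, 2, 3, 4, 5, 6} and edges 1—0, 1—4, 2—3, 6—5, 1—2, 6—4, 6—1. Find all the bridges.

0-1, 1-2, 2-3, 5-6

The edges on the cycle 6-1-4-6 are not bridges since each lies on that cycle.
But removing 6—5 disconnects 6 from 5; removing 2—1 disconnects 2 from 1; removing 0—1 disconnects 0 from 1; removing 2—3 disconnects 2 from 3 — these are bridges.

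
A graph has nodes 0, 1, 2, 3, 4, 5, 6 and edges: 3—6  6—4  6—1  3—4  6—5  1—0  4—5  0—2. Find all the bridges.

The edges on the cycle 6-4-5-6 are not bridges since each lies on that cycle.
But removing 2—0 disconnects 2 from 0; removing 6—1 disconnects 6 from 1; removing 1—0 disconnects 1 from 0 — these are bridges.

0-1, 0-2, 1-6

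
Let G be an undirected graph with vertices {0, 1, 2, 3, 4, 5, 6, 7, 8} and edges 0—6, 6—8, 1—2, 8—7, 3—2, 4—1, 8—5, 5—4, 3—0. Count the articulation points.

1

Removing 8 increases the component count from 1 to 2, so 8 is a cut vertex.
By contrast removing 2 leaves 1 component; it is not a cut vertex. No other vertex is a cut vertex either.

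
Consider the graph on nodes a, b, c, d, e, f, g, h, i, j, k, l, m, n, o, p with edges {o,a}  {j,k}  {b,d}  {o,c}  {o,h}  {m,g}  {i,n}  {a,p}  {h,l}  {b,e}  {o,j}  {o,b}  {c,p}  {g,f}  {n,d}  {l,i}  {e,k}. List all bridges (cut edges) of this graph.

The edges on the cycle o-a-p-c-o are not bridges since each lies on that cycle.
But removing m - g disconnects m from g; removing g - f disconnects g from f — these are bridges.

f-g, g-m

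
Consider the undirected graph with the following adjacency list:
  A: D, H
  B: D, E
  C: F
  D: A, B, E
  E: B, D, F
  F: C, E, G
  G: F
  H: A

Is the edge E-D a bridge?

After removing E-D, the path E-B-D still connects them, so the edge is not a bridge.

No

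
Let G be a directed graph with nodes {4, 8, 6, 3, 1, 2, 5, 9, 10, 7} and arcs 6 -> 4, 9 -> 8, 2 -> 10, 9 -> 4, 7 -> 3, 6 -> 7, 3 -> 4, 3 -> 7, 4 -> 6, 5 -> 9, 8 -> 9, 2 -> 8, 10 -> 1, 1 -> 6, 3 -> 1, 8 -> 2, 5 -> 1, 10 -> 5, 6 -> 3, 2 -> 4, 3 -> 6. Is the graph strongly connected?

No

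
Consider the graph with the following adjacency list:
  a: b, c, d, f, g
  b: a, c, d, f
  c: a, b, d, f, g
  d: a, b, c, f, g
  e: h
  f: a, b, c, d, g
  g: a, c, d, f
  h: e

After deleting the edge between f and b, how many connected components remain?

f and b are still connected via f-c-b, so the component count stays at 2.

2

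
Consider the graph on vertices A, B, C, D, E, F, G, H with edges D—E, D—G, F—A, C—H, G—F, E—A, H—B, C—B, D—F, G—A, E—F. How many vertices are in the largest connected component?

5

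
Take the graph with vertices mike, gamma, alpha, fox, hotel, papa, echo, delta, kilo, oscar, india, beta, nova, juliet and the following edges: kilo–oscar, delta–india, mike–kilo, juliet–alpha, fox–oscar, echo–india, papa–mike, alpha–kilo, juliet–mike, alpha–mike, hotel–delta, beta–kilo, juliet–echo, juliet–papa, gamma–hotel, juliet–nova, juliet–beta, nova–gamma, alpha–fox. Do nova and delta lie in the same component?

Yes

From nova we can reach fox, beta, echo, kilo, mike, nova, papa, alpha, delta, gamma, hotel, india, oscar, juliet, which includes delta.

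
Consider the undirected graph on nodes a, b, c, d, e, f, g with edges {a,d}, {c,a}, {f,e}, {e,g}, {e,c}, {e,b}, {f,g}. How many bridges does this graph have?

The edges on the cycle f-e-g-f are not bridges since each lies on that cycle.
But removing a—d disconnects a from d; removing e—b disconnects e from b; removing e—c disconnects e from c; removing c—a disconnects c from a — these are bridges.
That makes 4 bridges.

4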